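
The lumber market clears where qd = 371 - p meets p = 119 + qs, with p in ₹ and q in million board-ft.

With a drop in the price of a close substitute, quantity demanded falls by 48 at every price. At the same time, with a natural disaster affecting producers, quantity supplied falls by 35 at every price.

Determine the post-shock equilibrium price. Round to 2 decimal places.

Original equilibrium: 371 - p = p - 119 gives 490 = 2p, so p = 245 and q = 126.
The shock moves the curves to qd = 323 - p and qs = p - 154.
Setting them equal: 323 - p = p - 154 → 477 = 2p, so p = 238.5 and q = 84.5.

238.50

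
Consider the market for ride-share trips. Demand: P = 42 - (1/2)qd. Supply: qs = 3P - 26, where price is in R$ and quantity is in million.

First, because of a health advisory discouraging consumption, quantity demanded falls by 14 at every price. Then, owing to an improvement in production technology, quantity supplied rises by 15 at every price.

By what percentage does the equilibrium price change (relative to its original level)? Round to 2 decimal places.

-26.36

Solve the original market: 84 - 2P = 3P - 26, hence P = 22 and q = 40.
The new curves are qd = 70 - 2P (demand) and qs = 3P - 11 (supply).
Clearing the new market: 70 - 2P = 3P - 11, so P = 16.2 and q = 37.6.
%ΔP = (16.2 − 22) / 22 × 100 = -26.36%.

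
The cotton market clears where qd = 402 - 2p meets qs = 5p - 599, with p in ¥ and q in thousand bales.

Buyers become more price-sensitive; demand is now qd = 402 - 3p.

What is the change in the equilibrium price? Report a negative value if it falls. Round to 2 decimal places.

-17.88

Initially, 402 - 2p = 5p - 599, so 1001 = 7p and p = 143, q = 116.
With the change applied: demand qd = 402 - 3p, supply qs = 5p - 599.
New equilibrium: 402 - 3p = 5p - 599 ⇒ 1001 = 8p ⇒ p = 125.125, q = 26.625.
Δp = 125.125 − 143 = -17.88.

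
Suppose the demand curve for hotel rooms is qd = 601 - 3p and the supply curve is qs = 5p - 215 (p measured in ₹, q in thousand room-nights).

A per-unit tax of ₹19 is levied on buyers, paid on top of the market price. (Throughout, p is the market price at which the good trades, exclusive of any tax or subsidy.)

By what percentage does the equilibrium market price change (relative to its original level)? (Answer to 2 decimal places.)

Before the shock: 601 - 3p = 5p - 215 ⇒ 816 = 8p ⇒ p = 102, q = 295.
Since buyers pay the price plus the tax, the effective demand curve becomes qd = 544 - 3p.
New equilibrium: 544 - 3p = 5p - 215 ⇒ 759 = 8p ⇒ p = 94.875, q = 259.375.
%Δp = (94.875 − 102) / 102 × 100 = -6.99%.

-6.99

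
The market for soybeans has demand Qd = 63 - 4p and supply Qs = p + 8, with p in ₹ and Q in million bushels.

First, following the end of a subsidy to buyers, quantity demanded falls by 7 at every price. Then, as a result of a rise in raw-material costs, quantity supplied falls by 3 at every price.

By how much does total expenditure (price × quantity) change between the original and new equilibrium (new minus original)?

Before the shock: 63 - 4p = p + 8 ⇒ 55 = 5p ⇒ p = 11, Q = 19.
After the shift, demand is Qd = 56 - 4p and supply is Qs = p + 5.
Setting them equal: 56 - 4p = p + 5 → 51 = 5p, so p = 10.2 and Q = 15.2.
Expenditure moves from 11×19 = 209 to 10.2×15.2 = 155.04; change = -53.96.

-53.96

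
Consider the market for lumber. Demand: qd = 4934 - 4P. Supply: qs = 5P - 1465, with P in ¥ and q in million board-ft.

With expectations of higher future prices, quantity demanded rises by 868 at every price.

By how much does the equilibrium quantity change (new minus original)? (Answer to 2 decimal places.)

+482.22

Before the shock: 4934 - 4P = 5P - 1465 ⇒ 6399 = 9P ⇒ P = 711, q = 2090.
After the shift, demand is qd = 5802 - 4P and supply is qs = 5P - 1465.
Equate the new curves: 5802 - 4P = 5P - 1465, giving 7267 = 9P, P = 7267/9 ≈ 807.4444, q = 23150/9 ≈ 2572.2222.
Δq = 2572.2222 − 2090 = +482.22.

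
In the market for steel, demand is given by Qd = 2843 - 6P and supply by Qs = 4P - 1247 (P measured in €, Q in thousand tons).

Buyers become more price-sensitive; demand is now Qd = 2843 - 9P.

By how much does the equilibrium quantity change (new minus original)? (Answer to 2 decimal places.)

Initially, 2843 - 6P = 4P - 1247, so 4090 = 10P and P = 409, Q = 389.
The new curves are Qd = 2843 - 9P (demand) and Qs = 4P - 1247 (supply).
Equate the new curves: 2843 - 9P = 4P - 1247, giving 4090 = 13P, P = 4090/13 ≈ 314.6154, Q = 149/13 ≈ 11.4615.
ΔQ = 11.4615 − 389 = -377.54.

-377.54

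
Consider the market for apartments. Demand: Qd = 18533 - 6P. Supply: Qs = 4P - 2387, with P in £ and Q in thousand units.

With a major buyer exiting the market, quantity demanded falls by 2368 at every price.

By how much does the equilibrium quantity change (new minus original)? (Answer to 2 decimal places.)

Initially, 18533 - 6P = 4P - 2387, so 20920 = 10P and P = 2092, Q = 5981.
The new curves are Qd = 16165 - 6P (demand) and Qs = 4P - 2387 (supply).
New equilibrium: 16165 - 6P = 4P - 2387 ⇒ 18552 = 10P ⇒ P = 1855.2, Q = 5033.8.
ΔQ = 5033.8 − 5981 = -947.20.

-947.20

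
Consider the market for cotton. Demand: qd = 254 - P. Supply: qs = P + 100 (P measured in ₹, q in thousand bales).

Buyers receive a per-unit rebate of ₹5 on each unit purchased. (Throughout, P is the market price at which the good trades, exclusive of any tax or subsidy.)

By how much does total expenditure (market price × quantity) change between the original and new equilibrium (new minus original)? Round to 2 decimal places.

Before the shock: 254 - P = P + 100 ⇒ 154 = 2P ⇒ P = 77, q = 177.
Since buyers' out-of-pocket price is the market price minus the rebate, the effective demand curve becomes qd = 259 - P.
New equilibrium: 259 - P = P + 100 ⇒ 159 = 2P ⇒ P = 79.5, q = 179.5.
Expenditure moves from 77×177 = 13629 to 79.5×179.5 = 14270.25; change = +641.25.

+641.25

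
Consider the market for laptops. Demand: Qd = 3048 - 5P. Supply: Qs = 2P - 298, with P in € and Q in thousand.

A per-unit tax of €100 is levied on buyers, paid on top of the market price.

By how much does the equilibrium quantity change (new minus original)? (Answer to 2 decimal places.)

-142.86

Original equilibrium: 3048 - 5P = 2P - 298 gives 3346 = 7P, so P = 478 and Q = 658.
Since buyers pay the price plus the tax, the effective demand curve becomes Qd = 2548 - 5P.
Clearing the new market: 2548 - 5P = 2P - 298, so P = 2846/7 ≈ 406.5714 and Q = 3606/7 ≈ 515.1429.
ΔQ = 515.1429 − 658 = -142.86.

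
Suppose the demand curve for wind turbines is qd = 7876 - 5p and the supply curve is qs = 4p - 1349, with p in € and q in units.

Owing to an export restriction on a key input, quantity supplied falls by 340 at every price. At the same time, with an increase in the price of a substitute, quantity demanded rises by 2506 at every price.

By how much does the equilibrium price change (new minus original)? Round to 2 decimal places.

+316.22

Solve the original market: 7876 - 5p = 4p - 1349, hence p = 1025 and q = 2751.
The shock moves the curves to qd = 10382 - 5p and qs = 4p - 1689.
Setting them equal: 10382 - 5p = 4p - 1689 → 12071 = 9p, so p = 12071/9 ≈ 1341.2222 and q = 33083/9 ≈ 3675.8889.
Δp = 1341.2222 − 1025 = +316.22.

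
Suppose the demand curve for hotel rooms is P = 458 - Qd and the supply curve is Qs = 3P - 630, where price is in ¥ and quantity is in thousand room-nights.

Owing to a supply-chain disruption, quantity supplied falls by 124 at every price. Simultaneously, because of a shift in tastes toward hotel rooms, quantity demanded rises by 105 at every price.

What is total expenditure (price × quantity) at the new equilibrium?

Before the shock: 458 - P = 3P - 630 ⇒ 1088 = 4P ⇒ P = 272, Q = 186.
The shock moves the curves to Qd = 563 - P and Qs = 3P - 754.
New equilibrium: 563 - P = 3P - 754 ⇒ 1317 = 4P ⇒ P = 329.25, Q = 233.75.
New expenditure = 329.25 × 233.75 = 76962.1875.

76962.1875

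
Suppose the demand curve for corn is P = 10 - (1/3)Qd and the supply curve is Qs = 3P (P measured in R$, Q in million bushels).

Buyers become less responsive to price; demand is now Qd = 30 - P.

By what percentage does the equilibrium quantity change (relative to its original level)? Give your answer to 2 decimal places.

Initially, 30 - 3P = 3P, so 30 = 6P and P = 5, Q = 15.
With the change applied: demand Qd = 30 - P, supply Qs = 3P.
Equate the new curves: 30 - P = 3P, giving 30 = 4P, P = 7.5, Q = 22.5.
%ΔQ = (22.5 − 15) / 15 × 100 = +50.00%.

+50.00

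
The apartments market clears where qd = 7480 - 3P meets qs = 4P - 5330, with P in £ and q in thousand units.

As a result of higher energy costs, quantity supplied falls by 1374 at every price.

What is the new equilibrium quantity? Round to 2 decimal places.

1401.14

Initially, 7480 - 3P = 4P - 5330, so 12810 = 7P and P = 1830, q = 1990.
After the shift, demand is qd = 7480 - 3P and supply is qs = 4P - 6704.
Setting them equal: 7480 - 3P = 4P - 6704 → 14184 = 7P, so P = 14184/7 ≈ 2026.2857 and q = 9808/7 ≈ 1401.1429.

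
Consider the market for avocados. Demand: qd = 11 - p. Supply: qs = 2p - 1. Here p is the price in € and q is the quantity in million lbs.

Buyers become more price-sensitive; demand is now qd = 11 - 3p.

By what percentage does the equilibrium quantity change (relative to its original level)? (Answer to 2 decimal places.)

Initially, 11 - p = 2p - 1, so 12 = 3p and p = 4, q = 7.
After the shift, demand is qd = 11 - 3p and supply is qs = 2p - 1.
Setting them equal: 11 - 3p = 2p - 1 → 12 = 5p, so p = 2.4 and q = 3.8.
%Δq = (3.8 − 7) / 7 × 100 = -45.71%.

-45.71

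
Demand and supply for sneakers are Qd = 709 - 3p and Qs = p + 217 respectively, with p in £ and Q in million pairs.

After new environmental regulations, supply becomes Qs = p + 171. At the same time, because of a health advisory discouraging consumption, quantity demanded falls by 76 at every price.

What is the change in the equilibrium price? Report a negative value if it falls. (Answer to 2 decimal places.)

-7.50

Initially, 709 - 3p = p + 217, so 492 = 4p and p = 123, Q = 340.
After the shift, demand is Qd = 633 - 3p and supply is Qs = p + 171.
Setting them equal: 633 - 3p = p + 171 → 462 = 4p, so p = 115.5 and Q = 286.5.
Δp = 115.5 − 123 = -7.50.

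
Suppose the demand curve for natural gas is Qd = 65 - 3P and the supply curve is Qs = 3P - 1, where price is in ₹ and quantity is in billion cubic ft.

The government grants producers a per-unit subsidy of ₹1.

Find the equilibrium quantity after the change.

Original equilibrium: 65 - 3P = 3P - 1 gives 66 = 6P, so P = 11 and Q = 32.
Since sellers receive the price plus the subsidy, the effective supply curve becomes Qs = 3P + 2.
Equate the new curves: 65 - 3P = 3P + 2, giving 63 = 6P, P = 10.5, Q = 33.5.

33.5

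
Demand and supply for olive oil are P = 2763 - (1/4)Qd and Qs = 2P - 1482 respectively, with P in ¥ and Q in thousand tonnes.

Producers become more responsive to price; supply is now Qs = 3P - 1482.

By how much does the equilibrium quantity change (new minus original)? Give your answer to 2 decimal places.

Before the shock: 11052 - 4P = 2P - 1482 ⇒ 12534 = 6P ⇒ P = 2089, Q = 2696.
The new curves are Qd = 11052 - 4P (demand) and Qs = 3P - 1482 (supply).
New equilibrium: 11052 - 4P = 3P - 1482 ⇒ 12534 = 7P ⇒ P = 12534/7 ≈ 1790.5714, Q = 27228/7 ≈ 3889.7143.
ΔQ = 3889.7143 − 2696 = +1193.71.

+1193.71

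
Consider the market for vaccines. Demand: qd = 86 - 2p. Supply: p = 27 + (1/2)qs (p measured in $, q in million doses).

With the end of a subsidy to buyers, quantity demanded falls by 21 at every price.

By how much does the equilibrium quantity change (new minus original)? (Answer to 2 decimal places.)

Before the shock: 86 - 2p = 2p - 54 ⇒ 140 = 4p ⇒ p = 35, q = 16.
With the change applied: demand qd = 65 - 2p, supply qs = 2p - 54.
New equilibrium: 65 - 2p = 2p - 54 ⇒ 119 = 4p ⇒ p = 29.75, q = 5.5.
Δq = 5.5 − 16 = -10.50.

-10.50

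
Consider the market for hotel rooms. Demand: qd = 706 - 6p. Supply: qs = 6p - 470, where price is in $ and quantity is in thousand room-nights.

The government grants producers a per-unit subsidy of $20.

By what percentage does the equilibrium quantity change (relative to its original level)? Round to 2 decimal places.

Before the shock: 706 - 6p = 6p - 470 ⇒ 1176 = 12p ⇒ p = 98, q = 118.
Since sellers receive the price plus the subsidy, the effective supply curve becomes qs = 6p - 350.
Equate the new curves: 706 - 6p = 6p - 350, giving 1056 = 12p, p = 88, q = 178.
%Δq = (178 − 118) / 118 × 100 = +50.85%.

+50.85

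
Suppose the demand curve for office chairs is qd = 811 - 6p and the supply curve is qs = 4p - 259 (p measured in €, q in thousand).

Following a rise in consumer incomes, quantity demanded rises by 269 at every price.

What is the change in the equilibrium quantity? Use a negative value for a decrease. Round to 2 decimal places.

Before the shock: 811 - 6p = 4p - 259 ⇒ 1070 = 10p ⇒ p = 107, q = 169.
The shock moves the curves to qd = 1080 - 6p and qs = 4p - 259.
New equilibrium: 1080 - 6p = 4p - 259 ⇒ 1339 = 10p ⇒ p = 133.9, q = 276.6.
Δq = 276.6 − 169 = +107.60.

+107.60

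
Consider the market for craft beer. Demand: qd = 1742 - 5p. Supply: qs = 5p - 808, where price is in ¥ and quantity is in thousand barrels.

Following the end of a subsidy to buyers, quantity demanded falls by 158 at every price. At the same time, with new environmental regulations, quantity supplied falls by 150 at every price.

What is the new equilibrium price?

254.2

Initially, 1742 - 5p = 5p - 808, so 2550 = 10p and p = 255, q = 467.
The shock moves the curves to qd = 1584 - 5p and qs = 5p - 958.
New equilibrium: 1584 - 5p = 5p - 958 ⇒ 2542 = 10p ⇒ p = 254.2, q = 313.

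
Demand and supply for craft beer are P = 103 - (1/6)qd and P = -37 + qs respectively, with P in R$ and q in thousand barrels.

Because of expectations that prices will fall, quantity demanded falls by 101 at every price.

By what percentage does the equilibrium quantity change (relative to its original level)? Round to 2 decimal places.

-12.02

Solve the original market: 618 - 6P = P + 37, hence P = 83 and q = 120.
The shock moves the curves to qd = 517 - 6P and qs = P + 37.
Setting them equal: 517 - 6P = P + 37 → 480 = 7P, so P = 480/7 ≈ 68.5714 and q = 739/7 ≈ 105.5714.
%Δq = (105.5714 − 120) / 120 × 100 = -12.02%.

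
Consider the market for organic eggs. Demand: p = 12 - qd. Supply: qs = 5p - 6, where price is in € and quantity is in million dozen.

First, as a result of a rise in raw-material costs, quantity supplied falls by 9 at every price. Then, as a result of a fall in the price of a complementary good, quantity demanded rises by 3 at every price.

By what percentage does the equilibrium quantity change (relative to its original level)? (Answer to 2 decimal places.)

Before the shock: 12 - p = 5p - 6 ⇒ 18 = 6p ⇒ p = 3, q = 9.
The new curves are qd = 15 - p (demand) and qs = 5p - 15 (supply).
Equate the new curves: 15 - p = 5p - 15, giving 30 = 6p, p = 5, q = 10.
%Δq = (10 − 9) / 9 × 100 = +11.11%.

+11.11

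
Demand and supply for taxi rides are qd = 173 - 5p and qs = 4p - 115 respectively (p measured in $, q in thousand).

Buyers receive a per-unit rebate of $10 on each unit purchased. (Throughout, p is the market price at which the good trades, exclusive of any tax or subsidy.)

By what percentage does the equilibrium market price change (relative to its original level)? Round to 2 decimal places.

+17.36

Before the shock: 173 - 5p = 4p - 115 ⇒ 288 = 9p ⇒ p = 32, q = 13.
Since buyers' out-of-pocket price is the market price minus the rebate, the effective demand curve becomes qd = 223 - 5p.
Setting them equal: 223 - 5p = 4p - 115 → 338 = 9p, so p = 338/9 ≈ 37.5556 and q = 317/9 ≈ 35.2222.
%Δp = (37.5556 − 32) / 32 × 100 = +17.36%.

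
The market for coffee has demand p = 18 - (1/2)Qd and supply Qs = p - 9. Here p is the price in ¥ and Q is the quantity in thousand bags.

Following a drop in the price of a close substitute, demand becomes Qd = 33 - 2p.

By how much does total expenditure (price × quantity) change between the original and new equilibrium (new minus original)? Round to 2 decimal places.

Before the shock: 36 - 2p = p - 9 ⇒ 45 = 3p ⇒ p = 15, Q = 6.
After the shift, demand is Qd = 33 - 2p and supply is Qs = p - 9.
Setting them equal: 33 - 2p = p - 9 → 42 = 3p, so p = 14 and Q = 5.
Expenditure moves from 15×6 = 90 to 14×5 = 70; change = -20.00.

-20.00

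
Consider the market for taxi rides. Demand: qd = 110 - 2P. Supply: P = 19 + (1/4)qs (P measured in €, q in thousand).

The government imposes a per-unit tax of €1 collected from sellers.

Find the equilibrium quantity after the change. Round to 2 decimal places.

Initially, 110 - 2P = 4P - 76, so 186 = 6P and P = 31, q = 48.
Since sellers keep the price net of the tax, the effective supply curve becomes qs = 4P - 80.
Setting them equal: 110 - 2P = 4P - 80 → 190 = 6P, so P = 95/3 ≈ 31.6667 and q = 140/3 ≈ 46.6667.

46.67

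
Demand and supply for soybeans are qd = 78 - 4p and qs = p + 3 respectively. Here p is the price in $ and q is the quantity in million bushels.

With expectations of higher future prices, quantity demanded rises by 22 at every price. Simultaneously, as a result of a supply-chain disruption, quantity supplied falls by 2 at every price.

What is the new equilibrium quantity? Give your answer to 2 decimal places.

Original equilibrium: 78 - 4p = p + 3 gives 75 = 5p, so p = 15 and q = 18.
The new curves are qd = 100 - 4p (demand) and qs = p + 1 (supply).
Setting them equal: 100 - 4p = p + 1 → 99 = 5p, so p = 19.8 and q = 20.8.

20.80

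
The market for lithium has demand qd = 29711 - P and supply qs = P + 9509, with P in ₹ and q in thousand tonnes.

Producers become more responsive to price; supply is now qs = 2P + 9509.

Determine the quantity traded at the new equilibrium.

Before the shock: 29711 - P = P + 9509 ⇒ 20202 = 2P ⇒ P = 10101, q = 19610.
The shock moves the curves to qd = 29711 - P and qs = 2P + 9509.
New equilibrium: 29711 - P = 2P + 9509 ⇒ 20202 = 3P ⇒ P = 6734, q = 22977.

22977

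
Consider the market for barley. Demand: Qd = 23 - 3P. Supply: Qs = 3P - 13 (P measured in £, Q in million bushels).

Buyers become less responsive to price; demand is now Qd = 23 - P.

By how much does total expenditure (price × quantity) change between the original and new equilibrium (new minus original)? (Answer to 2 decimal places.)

Initially, 23 - 3P = 3P - 13, so 36 = 6P and P = 6, Q = 5.
The new curves are Qd = 23 - P (demand) and Qs = 3P - 13 (supply).
New equilibrium: 23 - P = 3P - 13 ⇒ 36 = 4P ⇒ P = 9, Q = 14.
Expenditure moves from 6×5 = 30 to 9×14 = 126; change = +96.00.

+96.00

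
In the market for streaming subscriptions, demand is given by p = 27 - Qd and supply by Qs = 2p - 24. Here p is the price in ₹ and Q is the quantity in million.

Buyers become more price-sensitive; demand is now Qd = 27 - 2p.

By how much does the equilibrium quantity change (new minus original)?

Solve the original market: 27 - p = 2p - 24, hence p = 17 and Q = 10.
The shock moves the curves to Qd = 27 - 2p and Qs = 2p - 24.
Clearing the new market: 27 - 2p = 2p - 24, so p = 12.75 and Q = 1.5.
ΔQ = 1.5 − 10 = -8.5.

-8.5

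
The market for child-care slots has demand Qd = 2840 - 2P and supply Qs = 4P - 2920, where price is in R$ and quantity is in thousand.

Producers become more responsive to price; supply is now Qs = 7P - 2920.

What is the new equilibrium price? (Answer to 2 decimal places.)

Before the shock: 2840 - 2P = 4P - 2920 ⇒ 5760 = 6P ⇒ P = 960, Q = 920.
After the shift, demand is Qd = 2840 - 2P and supply is Qs = 7P - 2920.
New equilibrium: 2840 - 2P = 7P - 2920 ⇒ 5760 = 9P ⇒ P = 640, Q = 1560.

640.00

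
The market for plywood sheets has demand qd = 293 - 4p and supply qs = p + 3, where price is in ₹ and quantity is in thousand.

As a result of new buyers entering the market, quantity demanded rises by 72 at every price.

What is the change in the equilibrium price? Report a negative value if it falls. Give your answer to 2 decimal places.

+14.40

Before the shock: 293 - 4p = p + 3 ⇒ 290 = 5p ⇒ p = 58, q = 61.
After the shift, demand is qd = 365 - 4p and supply is qs = p + 3.
Setting them equal: 365 - 4p = p + 3 → 362 = 5p, so p = 72.4 and q = 75.4.
Δp = 72.4 − 58 = +14.40.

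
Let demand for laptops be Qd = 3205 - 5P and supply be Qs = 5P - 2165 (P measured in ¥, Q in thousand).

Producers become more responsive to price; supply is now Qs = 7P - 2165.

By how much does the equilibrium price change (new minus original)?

Original equilibrium: 3205 - 5P = 5P - 2165 gives 5370 = 10P, so P = 537 and Q = 520.
The shock moves the curves to Qd = 3205 - 5P and Qs = 7P - 2165.
New equilibrium: 3205 - 5P = 7P - 2165 ⇒ 5370 = 12P ⇒ P = 447.5, Q = 967.5.
ΔP = 447.5 − 537 = -89.5.

-89.5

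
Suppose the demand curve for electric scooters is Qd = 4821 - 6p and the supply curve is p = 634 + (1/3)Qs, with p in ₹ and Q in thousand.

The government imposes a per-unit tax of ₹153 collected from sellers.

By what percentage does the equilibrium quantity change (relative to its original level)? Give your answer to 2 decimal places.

-90.27

Solve the original market: 4821 - 6p = 3p - 1902, hence p = 747 and Q = 339.
Since sellers keep the price net of the tax, the effective supply curve becomes Qs = 3p - 2361.
Clearing the new market: 4821 - 6p = 3p - 2361, so p = 798 and Q = 33.
%ΔQ = (33 − 339) / 339 × 100 = -90.27%.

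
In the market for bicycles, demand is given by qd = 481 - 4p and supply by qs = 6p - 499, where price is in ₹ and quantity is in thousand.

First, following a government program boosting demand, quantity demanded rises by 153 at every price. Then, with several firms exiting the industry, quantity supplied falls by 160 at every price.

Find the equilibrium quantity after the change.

Solve the original market: 481 - 4p = 6p - 499, hence p = 98 and q = 89.
The shock moves the curves to qd = 634 - 4p and qs = 6p - 659.
Setting them equal: 634 - 4p = 6p - 659 → 1293 = 10p, so p = 129.3 and q = 116.8.

116.8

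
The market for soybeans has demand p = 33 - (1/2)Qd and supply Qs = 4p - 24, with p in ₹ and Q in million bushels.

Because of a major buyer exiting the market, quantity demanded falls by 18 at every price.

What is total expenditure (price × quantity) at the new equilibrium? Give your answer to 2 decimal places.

288.00

Initially, 66 - 2p = 4p - 24, so 90 = 6p and p = 15, Q = 36.
With the change applied: demand Qd = 48 - 2p, supply Qs = 4p - 24.
New equilibrium: 48 - 2p = 4p - 24 ⇒ 72 = 6p ⇒ p = 12, Q = 24.
New expenditure = 12 × 24 = 288.00.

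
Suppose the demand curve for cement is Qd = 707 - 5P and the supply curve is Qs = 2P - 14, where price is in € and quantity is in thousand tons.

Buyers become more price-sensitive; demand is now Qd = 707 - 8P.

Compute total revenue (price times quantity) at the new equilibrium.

Before the shock: 707 - 5P = 2P - 14 ⇒ 721 = 7P ⇒ P = 103, Q = 192.
The new curves are Qd = 707 - 8P (demand) and Qs = 2P - 14 (supply).
Equate the new curves: 707 - 8P = 2P - 14, giving 721 = 10P, P = 72.1, Q = 130.2.
New expenditure = 72.1 × 130.2 = 9387.42.

9387.42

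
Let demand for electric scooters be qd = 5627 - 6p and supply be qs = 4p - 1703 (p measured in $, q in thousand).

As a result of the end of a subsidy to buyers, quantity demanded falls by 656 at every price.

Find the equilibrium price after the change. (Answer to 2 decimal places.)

Initially, 5627 - 6p = 4p - 1703, so 7330 = 10p and p = 733, q = 1229.
With the change applied: demand qd = 4971 - 6p, supply qs = 4p - 1703.
Setting them equal: 4971 - 6p = 4p - 1703 → 6674 = 10p, so p = 667.4 and q = 966.6.

667.40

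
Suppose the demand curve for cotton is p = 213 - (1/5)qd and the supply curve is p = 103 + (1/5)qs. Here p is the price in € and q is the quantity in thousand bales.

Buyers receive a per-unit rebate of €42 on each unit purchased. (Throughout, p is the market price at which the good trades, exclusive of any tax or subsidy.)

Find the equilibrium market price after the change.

Original equilibrium: 1065 - 5p = 5p - 515 gives 1580 = 10p, so p = 158 and q = 275.
Since buyers' out-of-pocket price is the market price minus the rebate, the effective demand curve becomes qd = 1275 - 5p.
Setting them equal: 1275 - 5p = 5p - 515 → 1790 = 10p, so p = 179 and q = 380.

179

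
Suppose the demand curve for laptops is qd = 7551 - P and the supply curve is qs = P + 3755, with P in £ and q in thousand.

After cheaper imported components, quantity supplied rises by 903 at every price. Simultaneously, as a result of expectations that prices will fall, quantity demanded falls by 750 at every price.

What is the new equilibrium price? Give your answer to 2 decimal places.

Solve the original market: 7551 - P = P + 3755, hence P = 1898 and q = 5653.
The shock moves the curves to qd = 6801 - P and qs = P + 4658.
New equilibrium: 6801 - P = P + 4658 ⇒ 2143 = 2P ⇒ P = 1071.5, q = 5729.5.

1071.50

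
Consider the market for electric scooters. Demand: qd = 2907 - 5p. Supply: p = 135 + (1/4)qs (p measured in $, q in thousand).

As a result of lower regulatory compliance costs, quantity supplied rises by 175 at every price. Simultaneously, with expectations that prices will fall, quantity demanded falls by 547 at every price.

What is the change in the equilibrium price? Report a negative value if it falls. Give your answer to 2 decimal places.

Original equilibrium: 2907 - 5p = 4p - 540 gives 3447 = 9p, so p = 383 and q = 992.
The shock moves the curves to qd = 2360 - 5p and qs = 4p - 365.
Setting them equal: 2360 - 5p = 4p - 365 → 2725 = 9p, so p = 2725/9 ≈ 302.7778 and q = 7615/9 ≈ 846.1111.
Δp = 302.7778 − 383 = -80.22.

-80.22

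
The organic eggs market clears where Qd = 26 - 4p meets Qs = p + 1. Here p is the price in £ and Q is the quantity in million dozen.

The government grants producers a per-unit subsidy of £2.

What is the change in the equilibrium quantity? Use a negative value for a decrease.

+1.6

Before the shock: 26 - 4p = p + 1 ⇒ 25 = 5p ⇒ p = 5, Q = 6.
Since sellers receive the price plus the subsidy, the effective supply curve becomes Qs = p + 3.
Equate the new curves: 26 - 4p = p + 3, giving 23 = 5p, p = 4.6, Q = 7.6.
ΔQ = 7.6 − 6 = +1.6.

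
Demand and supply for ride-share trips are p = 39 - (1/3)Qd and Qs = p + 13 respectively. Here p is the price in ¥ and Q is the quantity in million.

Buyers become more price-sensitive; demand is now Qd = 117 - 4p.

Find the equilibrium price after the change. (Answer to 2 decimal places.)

Before the shock: 117 - 3p = p + 13 ⇒ 104 = 4p ⇒ p = 26, Q = 39.
The new curves are Qd = 117 - 4p (demand) and Qs = p + 13 (supply).
New equilibrium: 117 - 4p = p + 13 ⇒ 104 = 5p ⇒ p = 20.8, Q = 33.8.

20.80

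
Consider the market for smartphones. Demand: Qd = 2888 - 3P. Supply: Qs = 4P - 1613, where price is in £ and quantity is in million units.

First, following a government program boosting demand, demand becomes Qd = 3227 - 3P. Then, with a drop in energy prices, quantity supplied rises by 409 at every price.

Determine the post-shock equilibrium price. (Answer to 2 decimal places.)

633.00

Solve the original market: 2888 - 3P = 4P - 1613, hence P = 643 and Q = 959.
After the shift, demand is Qd = 3227 - 3P and supply is Qs = 4P - 1204.
New equilibrium: 3227 - 3P = 4P - 1204 ⇒ 4431 = 7P ⇒ P = 633, Q = 1328.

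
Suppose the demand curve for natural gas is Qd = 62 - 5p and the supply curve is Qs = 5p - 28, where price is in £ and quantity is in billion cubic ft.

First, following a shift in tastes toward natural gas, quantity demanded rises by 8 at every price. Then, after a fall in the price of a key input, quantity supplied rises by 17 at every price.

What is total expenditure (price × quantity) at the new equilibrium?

Solve the original market: 62 - 5p = 5p - 28, hence p = 9 and Q = 17.
The new curves are Qd = 70 - 5p (demand) and Qs = 5p - 11 (supply).
New equilibrium: 70 - 5p = 5p - 11 ⇒ 81 = 10p ⇒ p = 8.1, Q = 29.5.
New expenditure = 8.1 × 29.5 = 238.95.

238.95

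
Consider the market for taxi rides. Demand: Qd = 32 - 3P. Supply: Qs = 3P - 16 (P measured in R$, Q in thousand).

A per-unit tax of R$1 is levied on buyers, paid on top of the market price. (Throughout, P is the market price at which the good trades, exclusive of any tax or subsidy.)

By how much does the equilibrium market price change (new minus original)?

-0.5

Initially, 32 - 3P = 3P - 16, so 48 = 6P and P = 8, Q = 8.
Since buyers pay the price plus the tax, the effective demand curve becomes Qd = 29 - 3P.
Setting them equal: 29 - 3P = 3P - 16 → 45 = 6P, so P = 7.5 and Q = 6.5.
ΔP = 7.5 − 8 = -0.5.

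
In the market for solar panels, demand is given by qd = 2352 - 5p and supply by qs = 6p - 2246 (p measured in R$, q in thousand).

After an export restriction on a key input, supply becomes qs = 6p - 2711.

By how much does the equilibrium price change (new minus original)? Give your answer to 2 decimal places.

Original equilibrium: 2352 - 5p = 6p - 2246 gives 4598 = 11p, so p = 418 and q = 262.
The new curves are qd = 2352 - 5p (demand) and qs = 6p - 2711 (supply).
Setting them equal: 2352 - 5p = 6p - 2711 → 5063 = 11p, so p = 5063/11 ≈ 460.2727 and q = 557/11 ≈ 50.6364.
Δp = 460.2727 − 418 = +42.27.

+42.27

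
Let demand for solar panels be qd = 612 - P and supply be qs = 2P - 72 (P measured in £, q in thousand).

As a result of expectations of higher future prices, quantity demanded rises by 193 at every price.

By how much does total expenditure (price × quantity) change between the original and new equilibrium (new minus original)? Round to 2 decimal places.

Original equilibrium: 612 - P = 2P - 72 gives 684 = 3P, so P = 228 and q = 384.
With the change applied: demand qd = 805 - P, supply qs = 2P - 72.
New equilibrium: 805 - P = 2P - 72 ⇒ 877 = 3P ⇒ P = 877/3 ≈ 292.3333, q = 1538/3 ≈ 512.6667.
Expenditure moves from 228×384 = 87552 to 292.3333×512.6667 = 149869.5556; change = +62317.56.

+62317.56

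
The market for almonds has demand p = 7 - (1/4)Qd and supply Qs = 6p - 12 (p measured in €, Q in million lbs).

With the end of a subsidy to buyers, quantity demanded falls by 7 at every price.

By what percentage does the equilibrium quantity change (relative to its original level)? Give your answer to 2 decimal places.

-35.00

Initially, 28 - 4p = 6p - 12, so 40 = 10p and p = 4, Q = 12.
The new curves are Qd = 21 - 4p (demand) and Qs = 6p - 12 (supply).
Equate the new curves: 21 - 4p = 6p - 12, giving 33 = 10p, p = 3.3, Q = 7.8.
%ΔQ = (7.8 − 12) / 12 × 100 = -35.00%.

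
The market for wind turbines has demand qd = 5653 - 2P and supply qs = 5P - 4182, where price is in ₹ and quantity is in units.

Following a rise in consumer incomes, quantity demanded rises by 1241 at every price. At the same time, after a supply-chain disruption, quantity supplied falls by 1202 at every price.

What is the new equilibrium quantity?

Before the shock: 5653 - 2P = 5P - 4182 ⇒ 9835 = 7P ⇒ P = 1405, q = 2843.
After the shift, demand is qd = 6894 - 2P and supply is qs = 5P - 5384.
New equilibrium: 6894 - 2P = 5P - 5384 ⇒ 12278 = 7P ⇒ P = 1754, q = 3386.

3386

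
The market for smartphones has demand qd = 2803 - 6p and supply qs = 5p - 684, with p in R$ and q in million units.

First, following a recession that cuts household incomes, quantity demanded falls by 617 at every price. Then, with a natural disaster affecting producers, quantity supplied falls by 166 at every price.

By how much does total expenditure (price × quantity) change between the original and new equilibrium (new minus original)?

-139337

Before the shock: 2803 - 6p = 5p - 684 ⇒ 3487 = 11p ⇒ p = 317, q = 901.
The shock moves the curves to qd = 2186 - 6p and qs = 5p - 850.
Setting them equal: 2186 - 6p = 5p - 850 → 3036 = 11p, so p = 276 and q = 530.
Expenditure moves from 317×901 = 285617 to 276×530 = 146280; change = -139337.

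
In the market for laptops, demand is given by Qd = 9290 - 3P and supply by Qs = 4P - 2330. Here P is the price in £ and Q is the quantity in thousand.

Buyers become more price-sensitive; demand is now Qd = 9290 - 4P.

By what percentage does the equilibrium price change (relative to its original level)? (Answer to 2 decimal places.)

-12.50

Solve the original market: 9290 - 3P = 4P - 2330, hence P = 1660 and Q = 4310.
With the change applied: demand Qd = 9290 - 4P, supply Qs = 4P - 2330.
Setting them equal: 9290 - 4P = 4P - 2330 → 11620 = 8P, so P = 1452.5 and Q = 3480.
%ΔP = (1452.5 − 1660) / 1660 × 100 = -12.50%.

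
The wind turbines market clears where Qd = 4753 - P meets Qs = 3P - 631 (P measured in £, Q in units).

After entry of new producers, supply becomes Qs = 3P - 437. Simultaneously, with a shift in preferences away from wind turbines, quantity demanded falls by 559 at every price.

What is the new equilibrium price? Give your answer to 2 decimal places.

1157.75

Original equilibrium: 4753 - P = 3P - 631 gives 5384 = 4P, so P = 1346 and Q = 3407.
After the shift, demand is Qd = 4194 - P and supply is Qs = 3P - 437.
New equilibrium: 4194 - P = 3P - 437 ⇒ 4631 = 4P ⇒ P = 1157.75, Q = 3036.25.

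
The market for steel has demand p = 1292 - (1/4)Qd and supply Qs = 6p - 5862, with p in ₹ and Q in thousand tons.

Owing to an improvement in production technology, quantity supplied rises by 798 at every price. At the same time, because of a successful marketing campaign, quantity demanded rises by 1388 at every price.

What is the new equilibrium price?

1162

Original equilibrium: 5168 - 4p = 6p - 5862 gives 11030 = 10p, so p = 1103 and Q = 756.
After the shift, demand is Qd = 6556 - 4p and supply is Qs = 6p - 5064.
Equate the new curves: 6556 - 4p = 6p - 5064, giving 11620 = 10p, p = 1162, Q = 1908.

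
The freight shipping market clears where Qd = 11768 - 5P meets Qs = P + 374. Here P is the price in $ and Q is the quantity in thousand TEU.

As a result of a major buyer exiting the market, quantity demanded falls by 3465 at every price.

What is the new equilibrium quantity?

Solve the original market: 11768 - 5P = P + 374, hence P = 1899 and Q = 2273.
The new curves are Qd = 8303 - 5P (demand) and Qs = P + 374 (supply).
New equilibrium: 8303 - 5P = P + 374 ⇒ 7929 = 6P ⇒ P = 1321.5, Q = 1695.5.

1695.5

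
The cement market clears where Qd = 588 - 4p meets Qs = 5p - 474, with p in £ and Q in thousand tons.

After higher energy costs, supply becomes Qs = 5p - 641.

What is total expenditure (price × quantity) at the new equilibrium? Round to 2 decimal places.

5704.99

Initially, 588 - 4p = 5p - 474, so 1062 = 9p and p = 118, Q = 116.
After the shift, demand is Qd = 588 - 4p and supply is Qs = 5p - 641.
Clearing the new market: 588 - 4p = 5p - 641, so p = 1229/9 ≈ 136.5556 and Q = 376/9 ≈ 41.7778.
New expenditure = 136.5556 × 41.7778 = 5704.99.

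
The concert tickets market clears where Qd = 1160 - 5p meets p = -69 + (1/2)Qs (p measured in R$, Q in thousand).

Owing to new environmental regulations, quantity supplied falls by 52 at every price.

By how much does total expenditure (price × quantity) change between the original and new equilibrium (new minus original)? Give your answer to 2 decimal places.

Initially, 1160 - 5p = 2p + 138, so 1022 = 7p and p = 146, Q = 430.
After the shift, demand is Qd = 1160 - 5p and supply is Qs = 2p + 86.
Setting them equal: 1160 - 5p = 2p + 86 → 1074 = 7p, so p = 1074/7 ≈ 153.4286 and Q = 2750/7 ≈ 392.8571.
Expenditure moves from 146×430 = 62780 to 153.4286×392.8571 = 60275.5102; change = -2504.49.

-2504.49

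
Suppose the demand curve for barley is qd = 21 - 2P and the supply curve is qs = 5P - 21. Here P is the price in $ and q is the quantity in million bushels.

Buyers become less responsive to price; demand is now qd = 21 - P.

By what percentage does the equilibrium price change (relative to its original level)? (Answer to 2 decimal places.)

+16.67

Solve the original market: 21 - 2P = 5P - 21, hence P = 6 and q = 9.
The shock moves the curves to qd = 21 - P and qs = 5P - 21.
Clearing the new market: 21 - P = 5P - 21, so P = 7 and q = 14.
%ΔP = (7 − 6) / 6 × 100 = +16.67%.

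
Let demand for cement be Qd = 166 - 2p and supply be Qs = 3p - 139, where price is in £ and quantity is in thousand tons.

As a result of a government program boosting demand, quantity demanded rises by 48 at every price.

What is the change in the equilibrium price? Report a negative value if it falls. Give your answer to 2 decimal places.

Before the shock: 166 - 2p = 3p - 139 ⇒ 305 = 5p ⇒ p = 61, Q = 44.
With the change applied: demand Qd = 214 - 2p, supply Qs = 3p - 139.
Clearing the new market: 214 - 2p = 3p - 139, so p = 70.6 and Q = 72.8.
Δp = 70.6 − 61 = +9.60.

+9.60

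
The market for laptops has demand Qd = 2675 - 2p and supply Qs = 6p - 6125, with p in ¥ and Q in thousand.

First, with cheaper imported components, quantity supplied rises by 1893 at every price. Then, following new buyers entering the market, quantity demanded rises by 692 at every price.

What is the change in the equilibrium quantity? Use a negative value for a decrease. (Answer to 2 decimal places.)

Before the shock: 2675 - 2p = 6p - 6125 ⇒ 8800 = 8p ⇒ p = 1100, Q = 475.
With the change applied: demand Qd = 3367 - 2p, supply Qs = 6p - 4232.
Clearing the new market: 3367 - 2p = 6p - 4232, so p = 949.875 and Q = 1467.25.
ΔQ = 1467.25 − 475 = +992.25.

+992.25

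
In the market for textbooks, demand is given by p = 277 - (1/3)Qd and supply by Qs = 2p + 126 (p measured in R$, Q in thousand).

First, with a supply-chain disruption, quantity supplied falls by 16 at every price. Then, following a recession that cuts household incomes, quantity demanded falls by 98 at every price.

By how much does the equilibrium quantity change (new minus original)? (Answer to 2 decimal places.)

-48.80

Original equilibrium: 831 - 3p = 2p + 126 gives 705 = 5p, so p = 141 and Q = 408.
With the change applied: demand Qd = 733 - 3p, supply Qs = 2p + 110.
Clearing the new market: 733 - 3p = 2p + 110, so p = 124.6 and Q = 359.2.
ΔQ = 359.2 − 408 = -48.80.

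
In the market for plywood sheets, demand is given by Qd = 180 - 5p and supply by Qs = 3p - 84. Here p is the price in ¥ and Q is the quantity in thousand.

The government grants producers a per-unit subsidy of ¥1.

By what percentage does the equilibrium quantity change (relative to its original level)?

Solve the original market: 180 - 5p = 3p - 84, hence p = 33 and Q = 15.
Since sellers receive the price plus the subsidy, the effective supply curve becomes Qs = 3p - 81.
Clearing the new market: 180 - 5p = 3p - 81, so p = 32.625 and Q = 16.875.
%ΔQ = (16.875 − 15) / 15 × 100 = +12.5%.

+12.5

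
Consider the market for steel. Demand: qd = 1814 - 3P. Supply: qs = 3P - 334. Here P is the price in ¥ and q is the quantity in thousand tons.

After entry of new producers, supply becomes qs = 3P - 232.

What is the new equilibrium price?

Original equilibrium: 1814 - 3P = 3P - 334 gives 2148 = 6P, so P = 358 and q = 740.
The new curves are qd = 1814 - 3P (demand) and qs = 3P - 232 (supply).
Setting them equal: 1814 - 3P = 3P - 232 → 2046 = 6P, so P = 341 and q = 791.

341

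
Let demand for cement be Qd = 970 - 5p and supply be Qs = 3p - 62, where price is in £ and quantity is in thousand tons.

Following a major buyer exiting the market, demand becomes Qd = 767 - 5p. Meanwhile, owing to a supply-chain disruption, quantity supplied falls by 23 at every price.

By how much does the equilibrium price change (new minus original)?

Solve the original market: 970 - 5p = 3p - 62, hence p = 129 and Q = 325.
With the change applied: demand Qd = 767 - 5p, supply Qs = 3p - 85.
New equilibrium: 767 - 5p = 3p - 85 ⇒ 852 = 8p ⇒ p = 106.5, Q = 234.5.
Δp = 106.5 − 129 = -22.5.

-22.5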